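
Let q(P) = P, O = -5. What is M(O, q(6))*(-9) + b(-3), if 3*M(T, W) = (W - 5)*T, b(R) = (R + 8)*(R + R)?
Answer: -15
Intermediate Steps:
b(R) = 2*R*(8 + R) (b(R) = (8 + R)*(2*R) = 2*R*(8 + R))
M(T, W) = T*(-5 + W)/3 (M(T, W) = ((W - 5)*T)/3 = ((-5 + W)*T)/3 = (T*(-5 + W))/3 = T*(-5 + W)/3)
M(O, q(6))*(-9) + b(-3) = ((⅓)*(-5)*(-5 + 6))*(-9) + 2*(-3)*(8 - 3) = ((⅓)*(-5)*1)*(-9) + 2*(-3)*5 = -5/3*(-9) - 30 = 15 - 30 = -15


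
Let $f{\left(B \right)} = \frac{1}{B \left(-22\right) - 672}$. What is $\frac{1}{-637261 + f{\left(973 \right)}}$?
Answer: $- \frac{22078}{14069448359} \approx -1.5692 \cdot 10^{-6}$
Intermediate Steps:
$f{\left(B \right)} = \frac{1}{-672 - 22 B}$ ($f{\left(B \right)} = \frac{1}{- 22 B - 672} = \frac{1}{-672 - 22 B}$)
$\frac{1}{-637261 + f{\left(973 \right)}} = \frac{1}{-637261 - \frac{1}{672 + 22 \cdot 973}} = \frac{1}{-637261 - \frac{1}{672 + 21406}} = \frac{1}{-637261 - \frac{1}{22078}} = \frac{1}{- \frac{14069448359}{22078}} = - \frac{22078}{14069448359}$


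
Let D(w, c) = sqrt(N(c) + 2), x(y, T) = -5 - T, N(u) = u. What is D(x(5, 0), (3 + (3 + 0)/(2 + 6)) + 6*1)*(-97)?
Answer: -97*sqrt(182)/4 ≈ -327.15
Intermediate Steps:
D(w, c) = sqrt(2 + c) (D(w, c) = sqrt(c + 2) = sqrt(2 + c))
D(x(5, 0), (3 + (3 + 0)/(2 + 6)) + 6*1)*(-97) = sqrt(2 + ((3 + (3 + 0)/(2 + 6)) + 6*1))*(-97) = sqrt(2 + ((3 + 3/8) + 6))*(-97) = sqrt(2 + (27/8 + 6))*(-97) = sqrt(2 + 75/8)*(-97) = sqrt(91/8)*(-97) = (sqrt(182)/4)*(-97) = -97*sqrt(182)/4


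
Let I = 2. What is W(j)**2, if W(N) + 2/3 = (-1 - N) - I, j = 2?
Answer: 289/9 ≈ 32.111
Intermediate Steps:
W(N) = -11/3 - N (W(N) = -2/3 + ((-1 - N) - 1*2) = -2/3 + ((-1 - N) - 2) = -2/3 + (-3 - N) = -11/3 - N)
W(j)**2 = (-11/3 - 1*2)**2 = (-11/3 - 2)**2 = (-17/3)**2 = 289/9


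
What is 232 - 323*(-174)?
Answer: 56434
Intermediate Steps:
232 - 323*(-174) = 232 + 56202 = 56434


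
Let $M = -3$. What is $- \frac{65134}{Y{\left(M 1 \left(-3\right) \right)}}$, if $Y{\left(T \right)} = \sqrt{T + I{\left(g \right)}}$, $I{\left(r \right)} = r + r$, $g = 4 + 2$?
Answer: $- \frac{65134 \sqrt{21}}{21} \approx -14213.0$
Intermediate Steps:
$g = 6$
$I{\left(r \right)} = 2 r$
$Y{\left(T \right)} = \sqrt{12 + T}$ ($Y{\left(T \right)} = \sqrt{T + 2 \cdot 6} = \sqrt{T + 12} = \sqrt{12 + T}$)
$- \frac{65134}{Y{\left(M 1 \left(-3\right) \right)}} = - \frac{65134}{\sqrt{12 + \left(-3\right) 1 \left(-3\right)}} = - \frac{65134}{\sqrt{12 - -9}} = - \frac{65134}{\sqrt{12 + 9}} = - \frac{65134}{\sqrt{21}} = - 65134 \frac{\sqrt{21}}{21} = - \frac{65134 \sqrt{21}}{21}$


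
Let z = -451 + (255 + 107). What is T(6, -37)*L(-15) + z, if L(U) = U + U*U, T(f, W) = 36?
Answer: 7471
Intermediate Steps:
L(U) = U + U²
z = -89 (z = -451 + 362 = -89)
T(6, -37)*L(-15) + z = 36*(-15*(1 - 15)) - 89 = 36*(-15*(-14)) - 89 = 36*210 - 89 = 7560 - 89 = 7471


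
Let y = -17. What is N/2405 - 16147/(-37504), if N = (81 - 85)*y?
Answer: 41383807/90197120 ≈ 0.45882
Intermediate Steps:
N = 68 (N = (81 - 85)*(-17) = -4*(-17) = 68)
N/2405 - 16147/(-37504) = 68/2405 - 16147/(-37504) = 68*(1/2405) - 16147*(-1/37504) = 68/2405 + 16147/37504 = 41383807/90197120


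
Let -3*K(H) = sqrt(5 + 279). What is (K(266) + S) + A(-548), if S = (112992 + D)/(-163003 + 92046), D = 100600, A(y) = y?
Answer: -39098028/70957 - 2*sqrt(71)/3 ≈ -556.63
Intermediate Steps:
K(H) = -2*sqrt(71)/3 (K(H) = -sqrt(5 + 279)/3 = -2*sqrt(71)/3)
S = -213592/70957 (S = (112992 + 100600)/(-163003 + 92046) = 213592/(-70957) = 213592*(-1/70957) = -213592/70957 ≈ -3.0102)
(K(266) + S) + A(-548) = (-2*sqrt(71)/3 - 213592/70957) - 548 = (-213592/70957 - 2*sqrt(71)/3) - 548 = -39098028/70957 - 2*sqrt(71)/3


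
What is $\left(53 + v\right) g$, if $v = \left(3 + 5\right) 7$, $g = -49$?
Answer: $-5341$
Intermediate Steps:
$v = 56$ ($v = 8 \cdot 7 = 56$)
$\left(53 + v\right) g = \left(53 + 56\right) \left(-49\right) = 109 \left(-49\right) = -5341$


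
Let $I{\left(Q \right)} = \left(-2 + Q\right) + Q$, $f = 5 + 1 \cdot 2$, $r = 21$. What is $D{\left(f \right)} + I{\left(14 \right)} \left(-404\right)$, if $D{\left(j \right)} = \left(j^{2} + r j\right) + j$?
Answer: $-10301$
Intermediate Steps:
$f = 7$ ($f = 5 + 2 = 7$)
$D{\left(j \right)} = j^{2} + 22 j$ ($D{\left(j \right)} = \left(j^{2} + 21 j\right) + j = j^{2} + 22 j$)
$I{\left(Q \right)} = -2 + 2 Q$
$D{\left(f \right)} + I{\left(14 \right)} \left(-404\right) = 7 \left(22 + 7\right) + \left(-2 + 2 \cdot 14\right) \left(-404\right) = 7 \cdot 29 + \left(-2 + 28\right) \left(-404\right) = 203 + 26 \left(-404\right) = 203 - 10504 = -10301$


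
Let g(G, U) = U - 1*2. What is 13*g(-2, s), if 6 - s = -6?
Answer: 130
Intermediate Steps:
s = 12 (s = 6 - 1*(-6) = 6 + 6 = 12)
g(G, U) = -2 + U (g(G, U) = U - 2 = -2 + U)
13*g(-2, s) = 13*(-2 + 12) = 13*10 = 130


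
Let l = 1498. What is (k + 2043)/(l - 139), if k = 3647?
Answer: 5690/1359 ≈ 4.1869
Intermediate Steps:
(k + 2043)/(l - 139) = (3647 + 2043)/(1498 - 139) = 5690/1359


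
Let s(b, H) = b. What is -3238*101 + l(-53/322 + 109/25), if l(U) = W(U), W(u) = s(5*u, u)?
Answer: -526497407/1610 ≈ -3.2702e+5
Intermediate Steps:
W(u) = 5*u
l(U) = 5*U
-3238*101 + l(-53/322 + 109/25) = -3238*101 + 5*(-53/322 + 109/25) = -327038 + 5*(-53*1/322 + 109*(1/25)) = -327038 + 5*(-53/322 + 109/25) = -327038 + 5*(33773/8050) = -327038 + 33773/1610 = -526497407/1610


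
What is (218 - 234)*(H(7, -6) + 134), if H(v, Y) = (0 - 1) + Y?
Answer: -2032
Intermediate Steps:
H(v, Y) = -1 + Y
(218 - 234)*(H(7, -6) + 134) = (218 - 234)*((-1 - 6) + 134) = -16*(-7 + 134) = -16*127 = -2032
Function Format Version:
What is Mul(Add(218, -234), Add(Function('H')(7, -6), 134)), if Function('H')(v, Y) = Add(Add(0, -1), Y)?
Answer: -2032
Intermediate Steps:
Function('H')(v, Y) = Add(-1, Y)
Mul(Add(218, -234), Add(Function('H')(7, -6), 134)) = Mul(Add(218, -234), Add(Add(-1, -6), 134)) = Mul(-16, Add(-7, 134)) = Mul(-16, 127) = -2032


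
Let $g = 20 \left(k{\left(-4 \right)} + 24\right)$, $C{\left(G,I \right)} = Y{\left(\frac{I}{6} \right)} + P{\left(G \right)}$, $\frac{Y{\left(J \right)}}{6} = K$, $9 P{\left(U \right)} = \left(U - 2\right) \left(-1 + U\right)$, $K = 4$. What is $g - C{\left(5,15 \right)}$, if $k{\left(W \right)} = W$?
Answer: $\frac{1124}{3} \approx 374.67$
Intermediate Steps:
$P{\left(U \right)} = \frac{\left(-1 + U\right) \left(-2 + U\right)}{9}$ ($P{\left(U \right)} = \frac{\left(U - 2\right) \left(-1 + U\right)}{9} = \frac{\left(-2 + U\right) \left(-1 + U\right)}{9} = \frac{\left(-1 + U\right) \left(-2 + U\right)}{9}$)
$Y{\left(J \right)} = 24$ ($Y{\left(J \right)} = 6 \cdot 4 = 24$)
$C{\left(G,I \right)} = \frac{218}{9} - \frac{G}{3} + \frac{G^{2}}{9}$ ($C{\left(G,I \right)} = 24 + \left(\frac{2}{9} - \frac{G}{3} + \frac{G^{2}}{9}\right) = \frac{218}{9} - \frac{G}{3} + \frac{G^{2}}{9}$)
$g = 400$ ($g = 20 \left(-4 + 24\right) = 20 \cdot 20 = 400$)
$g - C{\left(5,15 \right)} = 400 - \left(\frac{218}{9} - \frac{5}{3} + \frac{5^{2}}{9}\right) = 400 - \left(\frac{218}{9} - \frac{5}{3} + \frac{1}{9} \cdot 25\right) = 400 - \left(\frac{218}{9} - \frac{5}{3} + \frac{25}{9}\right) = 400 - \frac{76}{3} = \frac{1124}{3}$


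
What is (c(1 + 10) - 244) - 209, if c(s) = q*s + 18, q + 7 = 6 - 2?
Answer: -468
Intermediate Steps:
q = -3 (q = -7 + (6 - 2) = -7 + 4 = -3)
c(s) = 18 - 3*s (c(s) = -3*s + 18 = 18 - 3*s)
(c(1 + 10) - 244) - 209 = ((18 - 3*(1 + 10)) - 244) - 209 = ((18 - 3*11) - 244) - 209 = ((18 - 33) - 244) - 209 = (-15 - 244) - 209 = -259 - 209 = -468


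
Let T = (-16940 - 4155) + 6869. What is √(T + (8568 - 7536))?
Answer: 3*I*√1466 ≈ 114.87*I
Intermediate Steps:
T = -14226 (T = -21095 + 6869 = -14226)
√(T + (8568 - 7536)) = √(-14226 + (8568 - 7536)) = √(-14226 + 1032) = √(-13194) = 3*I*√1466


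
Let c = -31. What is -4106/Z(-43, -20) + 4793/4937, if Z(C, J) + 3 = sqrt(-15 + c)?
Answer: 61077581/271535 + 4106*I*sqrt(46)/55 ≈ 224.93 + 506.33*I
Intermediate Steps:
Z(C, J) = -3 + I*sqrt(46) (Z(C, J) = -3 + sqrt(-15 - 31) = -3 + sqrt(-46) = -3 + I*sqrt(46))
-4106/Z(-43, -20) + 4793/4937 = -4106/(-3 + I*sqrt(46)) + 4793/4937 = 4793/4937 - 4106/(-3 + I*sqrt(46))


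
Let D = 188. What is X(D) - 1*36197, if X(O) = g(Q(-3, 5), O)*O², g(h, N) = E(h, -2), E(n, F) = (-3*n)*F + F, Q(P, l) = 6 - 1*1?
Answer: 953435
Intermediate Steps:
Q(P, l) = 5 (Q(P, l) = 6 - 1 = 5)
E(n, F) = F - 3*F*n (E(n, F) = -3*F*n + F = F - 3*F*n)
g(h, N) = -2 + 6*h (g(h, N) = -2*(1 - 3*h) = -2 + 6*h)
X(O) = 28*O² (X(O) = (-2 + 6*5)*O² = (-2 + 30)*O² = 28*O²)
X(D) - 1*36197 = 28*188² - 1*36197 = 28*35344 - 36197 = 989632 - 36197 = 953435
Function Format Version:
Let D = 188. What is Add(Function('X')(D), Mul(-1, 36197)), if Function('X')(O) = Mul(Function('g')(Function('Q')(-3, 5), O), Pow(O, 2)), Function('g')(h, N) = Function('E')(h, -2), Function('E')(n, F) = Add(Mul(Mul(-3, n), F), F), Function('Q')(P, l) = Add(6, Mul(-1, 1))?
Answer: 953435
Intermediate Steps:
Function('Q')(P, l) = 5 (Function('Q')(P, l) = Add(6, -1) = 5)
Function('E')(n, F) = Add(F, Mul(-3, F, n)) (Function('E')(n, F) = Add(Mul(-3, F, n), F) = Add(F, Mul(-3, F, n)))
Function('g')(h, N) = Add(-2, Mul(6, h)) (Function('g')(h, N) = Mul(-2, Add(1, Mul(-3, h))) = Add(-2, Mul(6, h)))
Function('X')(O) = Mul(28, Pow(O, 2)) (Function('X')(O) = Mul(Add(-2, Mul(6, 5)), Pow(O, 2)) = Mul(Add(-2, 30), Pow(O, 2)) = Mul(28, Pow(O, 2)))
Add(Function('X')(D), Mul(-1, 36197)) = Add(Mul(28, Pow(188, 2)), Mul(-1, 36197)) = Add(Mul(28, 35344), -36197) = Add(989632, -36197) = 953435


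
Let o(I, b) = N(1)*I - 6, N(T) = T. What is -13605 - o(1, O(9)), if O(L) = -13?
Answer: -13600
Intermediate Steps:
o(I, b) = -6 + I (o(I, b) = 1*I - 6 = I - 6 = -6 + I)
-13605 - o(1, O(9)) = -13605 - (-6 + 1) = -13605 - 1*(-5) = -13605 + 5 = -13600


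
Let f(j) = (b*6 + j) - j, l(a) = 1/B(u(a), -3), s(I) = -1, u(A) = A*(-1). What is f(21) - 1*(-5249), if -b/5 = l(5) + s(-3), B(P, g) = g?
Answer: 5289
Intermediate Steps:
u(A) = -A
l(a) = -1/3 (l(a) = 1/(-3) = -1/3)
b = 20/3 (b = -5*(-1/3 - 1) = -5*(-4/3) = 20/3 ≈ 6.6667)
f(j) = 40 (f(j) = ((20/3)*6 + j) - j = (40 + j) - j = 40)
f(21) - 1*(-5249) = 40 - 1*(-5249) = 40 + 5249 = 5289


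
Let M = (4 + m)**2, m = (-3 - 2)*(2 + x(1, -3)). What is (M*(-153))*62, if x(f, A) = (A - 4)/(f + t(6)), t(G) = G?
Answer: -9486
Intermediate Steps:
x(f, A) = (-4 + A)/(6 + f) (x(f, A) = (A - 4)/(f + 6) = (-4 + A)/(6 + f))
m = -5 (m = (-3 - 2)*(2 + (-4 - 3)/(6 + 1)) = -5*(2 - 7/7) = -5*(2 + (1/7)*(-7)) = -5*(2 - 1) = -5*1 = -5)
M = 1 (M = (4 - 5)**2 = (-1)**2 = 1)
(M*(-153))*62 = (1*(-153))*62 = -153*62 = -9486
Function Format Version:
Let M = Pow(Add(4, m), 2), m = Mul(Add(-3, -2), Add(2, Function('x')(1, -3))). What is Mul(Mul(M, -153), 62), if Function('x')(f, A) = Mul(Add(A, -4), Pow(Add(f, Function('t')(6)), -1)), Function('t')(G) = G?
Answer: -9486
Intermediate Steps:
Function('x')(f, A) = Mul(Pow(Add(6, f), -1), Add(-4, A)) (Function('x')(f, A) = Mul(Add(A, -4), Pow(Add(f, 6), -1)) = Mul(Add(-4, A), Pow(Add(6, f), -1)) = Mul(Pow(Add(6, f), -1), Add(-4, A)))
m = -5 (m = Mul(Add(-3, -2), Add(2, Mul(Pow(Add(6, 1), -1), Add(-4, -3)))) = Mul(-5, Add(2, Mul(Pow(7, -1), -7))) = Mul(-5, Add(2, Mul(Rational(1, 7), -7))) = Mul(-5, Add(2, -1)) = Mul(-5, 1) = -5)
M = 1 (M = Pow(Add(4, -5), 2) = Pow(-1, 2) = 1)
Mul(Mul(M, -153), 62) = Mul(Mul(1, -153), 62) = Mul(-153, 62) = -9486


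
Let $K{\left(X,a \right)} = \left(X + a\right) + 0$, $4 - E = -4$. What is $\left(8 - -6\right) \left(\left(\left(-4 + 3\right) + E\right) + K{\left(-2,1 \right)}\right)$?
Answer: $84$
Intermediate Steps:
$E = 8$ ($E = 4 - -4 = 4 + 4 = 8$)
$K{\left(X,a \right)} = X + a$
$\left(8 - -6\right) \left(\left(\left(-4 + 3\right) + E\right) + K{\left(-2,1 \right)}\right) = \left(8 - -6\right) \left(\left(\left(-4 + 3\right) + 8\right) + \left(-2 + 1\right)\right) = \left(8 + 6\right) \left(\left(-1 + 8\right) - 1\right) = 14 \left(7 - 1\right) = 14 \cdot 6 = 84$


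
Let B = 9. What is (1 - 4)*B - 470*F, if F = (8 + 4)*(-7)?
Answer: 39453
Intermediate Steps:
F = -84 (F = 12*(-7) = -84)
(1 - 4)*B - 470*F = (1 - 4)*9 - 470*(-84) = -3*9 + 39480 = -27 + 39480 = 39453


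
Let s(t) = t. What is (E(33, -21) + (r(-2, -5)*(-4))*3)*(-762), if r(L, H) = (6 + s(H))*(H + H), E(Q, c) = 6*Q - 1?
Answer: -241554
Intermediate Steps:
E(Q, c) = -1 + 6*Q
r(L, H) = 2*H*(6 + H) (r(L, H) = (6 + H)*(H + H) = (6 + H)*(2*H) = 2*H*(6 + H))
(E(33, -21) + (r(-2, -5)*(-4))*3)*(-762) = ((-1 + 6*33) + ((2*(-5)*(6 - 5))*(-4))*3)*(-762) = ((-1 + 198) + ((2*(-5)*1)*(-4))*3)*(-762) = (197 - 10*(-4)*3)*(-762) = (197 + 40*3)*(-762) = (197 + 120)*(-762) = 317*(-762) = -241554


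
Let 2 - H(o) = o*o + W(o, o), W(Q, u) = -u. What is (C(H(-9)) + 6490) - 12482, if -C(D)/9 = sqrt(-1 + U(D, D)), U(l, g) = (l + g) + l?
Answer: -5992 - 9*I*sqrt(265) ≈ -5992.0 - 146.51*I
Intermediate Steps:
U(l, g) = g + 2*l (U(l, g) = (g + l) + l = g + 2*l)
H(o) = 2 + o - o**2 (H(o) = 2 - (o*o - o) = 2 - (o**2 - o) = 2 + (o - o**2) = 2 + o - o**2)
C(D) = -9*sqrt(-1 + 3*D) (C(D) = -9*sqrt(-1 + (D + 2*D)) = -9*sqrt(-1 + 3*D))
(C(H(-9)) + 6490) - 12482 = (-9*sqrt(-1 + 3*(2 - 9 - 1*(-9)**2)) + 6490) - 12482 = (-9*sqrt(-1 + 3*(2 - 9 - 1*81)) + 6490) - 12482 = (-9*sqrt(-1 + 3*(2 - 9 - 81)) + 6490) - 12482 = (-9*sqrt(-1 + 3*(-88)) + 6490) - 12482 = (-9*sqrt(-1 - 264) + 6490) - 12482 = (-9*I*sqrt(265) + 6490) - 12482 = (6490 - 9*I*sqrt(265)) - 12482 = -5992 - 9*I*sqrt(265)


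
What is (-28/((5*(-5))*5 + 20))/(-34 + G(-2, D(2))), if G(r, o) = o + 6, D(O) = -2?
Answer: -2/225 ≈ -0.0088889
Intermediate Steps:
G(r, o) = 6 + o
(-28/((5*(-5))*5 + 20))/(-34 + G(-2, D(2))) = (-28/((5*(-5))*5 + 20))/(-34 + (6 - 2)) = (-28/(-25*5 + 20))/(-34 + 4) = -28/(-125 + 20)/(-30) = -28/(-105)*(-1/30) = -28*(-1/105)*(-1/30) = (4/15)*(-1/30) = -2/225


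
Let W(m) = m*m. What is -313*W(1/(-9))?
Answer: -313/81 ≈ -3.8642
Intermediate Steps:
W(m) = m**2
-313*W(1/(-9)) = -313*(1/(-9))**2 = -313*(-1/9)**2 = -313*1/81 = -313/81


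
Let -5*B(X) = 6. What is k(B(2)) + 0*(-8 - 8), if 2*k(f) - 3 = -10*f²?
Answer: -57/10 ≈ -5.7000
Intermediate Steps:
B(X) = -6/5 (B(X) = -⅕*6 = -6/5)
k(f) = 3/2 - 5*f² (k(f) = 3/2 + (-10*f²)/2 = 3/2 - 5*f²)
k(B(2)) + 0*(-8 - 8) = (3/2 - 5*(-6/5)²) + 0*(-8 - 8) = (3/2 - 5*36/25) + 0*(-16) = (3/2 - 36/5) + 0 = -57/10 + 0 = -57/10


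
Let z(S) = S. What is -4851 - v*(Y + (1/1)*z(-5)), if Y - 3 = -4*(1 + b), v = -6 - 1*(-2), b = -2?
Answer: -4843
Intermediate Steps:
v = -4 (v = -6 + 2 = -4)
Y = 7 (Y = 3 - 4*(1 - 2) = 3 - 4*(-1) = 3 + 4 = 7)
-4851 - v*(Y + (1/1)*z(-5)) = -4851 - (-4)*(7 + (1/1)*(-5)) = -4851 - (-4)*(7 + (1*1)*(-5)) = -4851 - (-4)*(7 + 1*(-5)) = -4851 - (-4)*(7 - 5) = -4851 - (-4)*2 = -4851 - 1*(-8) = -4851 + 8 = -4843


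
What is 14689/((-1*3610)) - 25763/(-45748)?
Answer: -289493971/82575140 ≈ -3.5058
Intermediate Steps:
14689/((-1*3610)) - 25763/(-45748) = 14689/(-3610) - 25763*(-1/45748) = 14689*(-1/3610) + 25763/45748 = -14689/3610 + 25763/45748 = -289493971/82575140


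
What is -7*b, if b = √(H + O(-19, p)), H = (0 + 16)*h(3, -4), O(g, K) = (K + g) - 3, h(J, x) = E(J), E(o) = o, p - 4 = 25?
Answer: -7*√55 ≈ -51.913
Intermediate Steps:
p = 29 (p = 4 + 25 = 29)
h(J, x) = J
O(g, K) = -3 + K + g
H = 48 (H = (0 + 16)*3 = 16*3 = 48)
b = √55 (b = √(48 + (-3 + 29 - 19)) = √(48 + 7) = √55 ≈ 7.4162)
-7*b = -7*√55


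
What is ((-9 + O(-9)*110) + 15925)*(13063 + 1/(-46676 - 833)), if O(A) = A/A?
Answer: 9945896917716/47509 ≈ 2.0935e+8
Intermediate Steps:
O(A) = 1
((-9 + O(-9)*110) + 15925)*(13063 + 1/(-46676 - 833)) = ((-9 + 1*110) + 15925)*(13063 + 1/(-46676 - 833)) = ((-9 + 110) + 15925)*(13063 + 1/(-47509)) = (101 + 15925)*(13063 - 1/47509) = 16026*(620610066/47509) = 9945896917716/47509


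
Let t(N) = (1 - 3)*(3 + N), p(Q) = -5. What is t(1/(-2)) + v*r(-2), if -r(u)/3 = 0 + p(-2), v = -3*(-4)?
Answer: 175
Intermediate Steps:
t(N) = -6 - 2*N (t(N) = -2*(3 + N) = -6 - 2*N)
v = 12
r(u) = 15 (r(u) = -3*(0 - 5) = -3*(-5) = 15)
t(1/(-2)) + v*r(-2) = (-6 - 2/(-2)) + 12*15 = (-6 - 2*(-1/2)) + 180 = (-6 + 1) + 180 = -5 + 180 = 175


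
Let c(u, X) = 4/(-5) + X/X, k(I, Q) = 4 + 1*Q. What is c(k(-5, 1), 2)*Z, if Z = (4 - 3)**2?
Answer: 1/5 ≈ 0.20000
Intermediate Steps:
k(I, Q) = 4 + Q
c(u, X) = 1/5 (c(u, X) = 4*(-1/5) + 1 = -4/5 + 1 = 1/5)
Z = 1 (Z = 1**2 = 1)
c(k(-5, 1), 2)*Z = (1/5)*1 = 1/5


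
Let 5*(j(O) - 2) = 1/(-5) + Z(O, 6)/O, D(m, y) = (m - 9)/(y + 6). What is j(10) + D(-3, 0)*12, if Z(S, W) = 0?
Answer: -551/25 ≈ -22.040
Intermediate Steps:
D(m, y) = (-9 + m)/(6 + y)
j(O) = 49/25 (j(O) = 2 + (1/(-5) + 0/O)/5 = 2 + (1*(-1/5) + 0)/5 = 2 + (-1/5 + 0)/5 = 2 + (1/5)*(-1/5) = 2 - 1/25 = 49/25)
j(10) + D(-3, 0)*12 = 49/25 + ((-9 - 3)/(6 + 0))*12 = 49/25 + (-12/6)*12 = 49/25 + ((1/6)*(-12))*12 = 49/25 - 2*12 = 49/25 - 24 = -551/25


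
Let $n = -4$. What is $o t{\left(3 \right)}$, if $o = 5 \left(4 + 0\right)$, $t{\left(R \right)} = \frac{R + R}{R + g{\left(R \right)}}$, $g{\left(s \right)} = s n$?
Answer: $- \frac{40}{3} \approx -13.333$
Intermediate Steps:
$g{\left(s \right)} = - 4 s$ ($g{\left(s \right)} = s \left(-4\right) = - 4 s$)
$t{\left(R \right)} = - \frac{2}{3}$ ($t{\left(R \right)} = \frac{R + R}{R - 4 R} = \frac{2 R}{\left(-3\right) R} = 2 R \left(- \frac{1}{3 R}\right) = - \frac{2}{3}$)
$o = 20$ ($o = 5 \cdot 4 = 20$)
$o t{\left(3 \right)} = 20 \left(- \frac{2}{3}\right) = - \frac{40}{3}$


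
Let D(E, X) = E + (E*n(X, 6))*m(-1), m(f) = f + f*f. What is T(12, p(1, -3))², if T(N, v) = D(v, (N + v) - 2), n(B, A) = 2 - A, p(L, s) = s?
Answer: 9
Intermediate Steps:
m(f) = f + f²
D(E, X) = E (D(E, X) = E + (E*(2 - 1*6))*(-(1 - 1)) = E + (E*(2 - 6))*(-1*0) = E + (E*(-4))*0 = E - 4*E*0 = E + 0 = E)
T(N, v) = v
T(12, p(1, -3))² = (-3)² = 9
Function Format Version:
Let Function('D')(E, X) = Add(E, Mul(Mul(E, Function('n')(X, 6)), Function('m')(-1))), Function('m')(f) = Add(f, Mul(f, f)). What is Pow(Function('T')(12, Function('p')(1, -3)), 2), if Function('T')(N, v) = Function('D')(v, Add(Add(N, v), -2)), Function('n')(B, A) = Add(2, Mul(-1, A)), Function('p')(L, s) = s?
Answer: 9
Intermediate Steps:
Function('m')(f) = Add(f, Pow(f, 2))
Function('D')(E, X) = E (Function('D')(E, X) = Add(E, Mul(Mul(E, Add(2, Mul(-1, 6))), Mul(-1, Add(1, -1)))) = Add(E, Mul(Mul(E, Add(2, -6)), Mul(-1, 0))) = Add(E, Mul(Mul(E, -4), 0)) = Add(E, Mul(Mul(-4, E), 0)) = Add(E, 0) = E)
Function('T')(N, v) = v
Pow(Function('T')(12, Function('p')(1, -3)), 2) = Pow(-3, 2) = 9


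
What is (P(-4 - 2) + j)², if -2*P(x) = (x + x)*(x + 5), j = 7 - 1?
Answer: 0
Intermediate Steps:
j = 6
P(x) = -x*(5 + x) (P(x) = -(x + x)*(x + 5)/2 = -2*x*(5 + x)/2 = -x*(5 + x))
(P(-4 - 2) + j)² = (-(-4 - 2)*(5 + (-4 - 2)) + 6)² = (-1*(-6)*(5 - 6) + 6)² = (-1*(-6)*(-1) + 6)² = (-6 + 6)² = 0² = 0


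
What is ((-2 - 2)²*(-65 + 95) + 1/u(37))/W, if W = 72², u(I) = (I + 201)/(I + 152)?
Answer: 5449/58752 ≈ 0.092746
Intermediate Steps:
u(I) = (201 + I)/(152 + I)
W = 5184
((-2 - 2)²*(-65 + 95) + 1/u(37))/W = ((-2 - 2)²*(-65 + 95) + 1/((201 + 37)/(152 + 37)))/5184 = ((-4)²*30 + 1/(238/189))*(1/5184) = (16*30 + 1/((1/189)*238))*(1/5184) = (480 + 1/(34/27))*(1/5184) = (480 + 27/34)*(1/5184) = (16347/34)*(1/5184) = 5449/58752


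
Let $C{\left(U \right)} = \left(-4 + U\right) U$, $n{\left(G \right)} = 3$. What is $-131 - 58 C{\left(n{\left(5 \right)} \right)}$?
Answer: $43$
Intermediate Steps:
$C{\left(U \right)} = U \left(-4 + U\right)$
$-131 - 58 C{\left(n{\left(5 \right)} \right)} = -131 - 58 \cdot 3 \left(-4 + 3\right) = -131 - 58 \cdot 3 \left(-1\right) = -131 - -174 = -131 + 174 = 43$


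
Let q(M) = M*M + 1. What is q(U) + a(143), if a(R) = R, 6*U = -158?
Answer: 7537/9 ≈ 837.44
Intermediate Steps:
U = -79/3 (U = (⅙)*(-158) = -79/3 ≈ -26.333)
q(M) = 1 + M² (q(M) = M² + 1 = 1 + M²)
q(U) + a(143) = (1 + (-79/3)²) + 143 = (1 + 6241/9) + 143 = 6250/9 + 143 = 7537/9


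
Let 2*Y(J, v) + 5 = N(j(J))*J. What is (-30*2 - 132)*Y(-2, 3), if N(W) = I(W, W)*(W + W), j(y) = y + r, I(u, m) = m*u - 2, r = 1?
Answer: 864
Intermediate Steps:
I(u, m) = -2 + m*u
j(y) = 1 + y (j(y) = y + 1 = 1 + y)
N(W) = 2*W*(-2 + W²) (N(W) = (-2 + W*W)*(W + W) = (-2 + W²)*(2*W) = 2*W*(-2 + W²))
Y(J, v) = -5/2 + J*(1 + J)*(-2 + (1 + J)²) (Y(J, v) = -5/2 + ((2*(1 + J)*(-2 + (1 + J)²))*J)/2 = -5/2 + (2*J*(1 + J)*(-2 + (1 + J)²))/2 = -5/2 + J*(1 + J)*(-2 + (1 + J)²))
(-30*2 - 132)*Y(-2, 3) = (-30*2 - 132)*(-5/2 - 2*(1 - 2)*(-2 + (1 - 2)²)) = (-60 - 132)*(-5/2 - 2*(-1)*(-2 + (-1)²)) = -192*(-5/2 - 2*(-1)*(-2 + 1)) = -192*(-5/2 - 2*(-1)*(-1)) = -192*(-5/2 - 2) = -192*(-9/2) = 864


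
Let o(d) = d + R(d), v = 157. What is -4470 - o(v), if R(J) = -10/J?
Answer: -726429/157 ≈ -4626.9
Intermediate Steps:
o(d) = d - 10/d
-4470 - o(v) = -4470 - (157 - 10/157) = -4470 - 1*24639/157 = -4470 - 24639/157 = -726429/157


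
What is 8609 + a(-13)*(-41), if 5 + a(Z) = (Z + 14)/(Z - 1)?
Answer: 123437/14 ≈ 8816.9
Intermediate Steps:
a(Z) = -5 + (14 + Z)/(-1 + Z) (a(Z) = -5 + (Z + 14)/(Z - 1) = -5 + (14 + Z)/(-1 + Z))
8609 + a(-13)*(-41) = 8609 + ((19 - 4*(-13))/(-1 - 13))*(-41) = 8609 + ((19 + 52)/(-14))*(-41) = 8609 - 1/14*71*(-41) = 8609 - 71/14*(-41) = 8609 + 2911/14 = 123437/14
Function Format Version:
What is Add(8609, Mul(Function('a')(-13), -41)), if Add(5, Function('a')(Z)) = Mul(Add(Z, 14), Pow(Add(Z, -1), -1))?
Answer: Rational(123437, 14) ≈ 8816.9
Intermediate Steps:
Function('a')(Z) = Add(-5, Mul(Pow(Add(-1, Z), -1), Add(14, Z))) (Function('a')(Z) = Add(-5, Mul(Add(Z, 14), Pow(Add(Z, -1), -1))) = Add(-5, Mul(Add(14, Z), Pow(Add(-1, Z), -1))) = Add(-5, Mul(Pow(Add(-1, Z), -1), Add(14, Z))))
Add(8609, Mul(Function('a')(-13), -41)) = Add(8609, Mul(Mul(Pow(Add(-1, -13), -1), Add(19, Mul(-4, -13))), -41)) = Add(8609, Mul(Mul(Pow(-14, -1), Add(19, 52)), -41)) = Add(8609, Mul(Mul(Rational(-1, 14), 71), -41)) = Add(8609, Mul(Rational(-71, 14), -41)) = Add(8609, Rational(2911, 14)) = Rational(123437, 14)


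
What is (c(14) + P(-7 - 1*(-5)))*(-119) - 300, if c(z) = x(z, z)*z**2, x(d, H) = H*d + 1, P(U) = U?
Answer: -4594890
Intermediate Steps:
x(d, H) = 1 + H*d
c(z) = z**2*(1 + z**2) (c(z) = (1 + z*z)*z**2 = (1 + z**2)*z**2 = z**2*(1 + z**2))
(c(14) + P(-7 - 1*(-5)))*(-119) - 300 = ((14**2 + 14**4) + (-7 - 1*(-5)))*(-119) - 300 = ((196 + 38416) + (-7 + 5))*(-119) - 300 = (38612 - 2)*(-119) - 300 = 38610*(-119) - 300 = -4594590 - 300 = -4594890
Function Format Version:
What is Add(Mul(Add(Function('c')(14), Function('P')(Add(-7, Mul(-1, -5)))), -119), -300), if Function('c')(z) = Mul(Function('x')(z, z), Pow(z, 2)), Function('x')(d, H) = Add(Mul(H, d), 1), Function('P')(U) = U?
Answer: -4594890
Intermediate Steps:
Function('x')(d, H) = Add(1, Mul(H, d))
Function('c')(z) = Mul(Pow(z, 2), Add(1, Pow(z, 2))) (Function('c')(z) = Mul(Add(1, Mul(z, z)), Pow(z, 2)) = Mul(Add(1, Pow(z, 2)), Pow(z, 2)) = Mul(Pow(z, 2), Add(1, Pow(z, 2))))
Add(Mul(Add(Function('c')(14), Function('P')(Add(-7, Mul(-1, -5)))), -119), -300) = Add(Mul(Add(Add(Pow(14, 2), Pow(14, 4)), Add(-7, Mul(-1, -5))), -119), -300) = Add(Mul(Add(Add(196, 38416), Add(-7, 5)), -119), -300) = Add(Mul(Add(38612, -2), -119), -300) = Add(Mul(38610, -119), -300) = Add(-4594590, -300) = -4594890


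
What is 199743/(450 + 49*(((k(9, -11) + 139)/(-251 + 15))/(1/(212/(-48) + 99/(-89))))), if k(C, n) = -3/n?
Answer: 138448265076/422728535 ≈ 327.51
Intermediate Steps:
199743/(450 + 49*(((k(9, -11) + 139)/(-251 + 15))/(1/(212/(-48) + 99/(-89))))) = 199743/(450 + 49*(((-3/(-11) + 139)/(-251 + 15))/(1/(212/(-48) + 99/(-89))))) = 199743/(450 + 49*(((-3*(-1/11) + 139)/(-236))/(1/(212*(-1/48) + 99*(-1/89))))) = 199743/(450 + 49*(((3/11 + 139)*(-1/236))/(1/(-53/12 - 99/89)))) = 199743/(450 + 49*(((1532/11)*(-1/236))/(1/(-5905/1068)))) = 199743/(450 + 49*(-383/(649*(-1068/5905)))) = 199743/(450 + 49*(-383/649*(-5905/1068))) = 199743/(450 + 49*(2261615/693132)) = 199743/(450 + 110819135/693132) = 199743/(422728535/693132) = 199743*(693132/422728535) = 138448265076/422728535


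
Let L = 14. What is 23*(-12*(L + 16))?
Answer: -8280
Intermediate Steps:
23*(-12*(L + 16)) = 23*(-12*(14 + 16)) = 23*(-12*30) = 23*(-360) = -8280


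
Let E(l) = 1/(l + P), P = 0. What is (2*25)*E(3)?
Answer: 50/3 ≈ 16.667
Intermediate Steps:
E(l) = 1/l (E(l) = 1/(l + 0) = 1/l)
(2*25)*E(3) = (2*25)/3 = 50*(⅓) = 50/3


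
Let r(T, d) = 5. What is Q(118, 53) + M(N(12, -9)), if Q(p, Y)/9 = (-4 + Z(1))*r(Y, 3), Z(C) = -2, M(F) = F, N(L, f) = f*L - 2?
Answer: -380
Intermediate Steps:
N(L, f) = -2 + L*f (N(L, f) = L*f - 2 = -2 + L*f)
Q(p, Y) = -270 (Q(p, Y) = 9*((-4 - 2)*5) = 9*(-6*5) = 9*(-30) = -270)
Q(118, 53) + M(N(12, -9)) = -270 + (-2 + 12*(-9)) = -270 + (-2 - 108) = -270 - 110 = -380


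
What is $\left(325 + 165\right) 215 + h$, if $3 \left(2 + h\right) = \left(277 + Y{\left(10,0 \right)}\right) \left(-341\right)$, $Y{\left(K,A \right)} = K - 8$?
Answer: $73635$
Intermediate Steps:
$Y{\left(K,A \right)} = -8 + K$
$h = -31715$ ($h = -2 + \frac{\left(277 + \left(-8 + 10\right)\right) \left(-341\right)}{3} = -2 + \frac{\left(277 + 2\right) \left(-341\right)}{3} = -2 + \frac{279 \left(-341\right)}{3} = -2 + \frac{1}{3} \left(-95139\right) = -2 - 31713 = -31715$)
$\left(325 + 165\right) 215 + h = \left(325 + 165\right) 215 - 31715 = 490 \cdot 215 - 31715 = 105350 - 31715 = 73635$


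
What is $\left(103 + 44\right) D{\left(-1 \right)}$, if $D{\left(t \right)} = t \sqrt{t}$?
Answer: $- 147 i \approx - 147.0 i$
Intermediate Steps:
$D{\left(t \right)} = t^{\frac{3}{2}}$
$\left(103 + 44\right) D{\left(-1 \right)} = \left(103 + 44\right) \left(-1\right)^{\frac{3}{2}} = 147 \left(- i\right) = - 147 i$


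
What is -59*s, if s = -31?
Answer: 1829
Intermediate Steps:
-59*s = -59*(-31) = 1829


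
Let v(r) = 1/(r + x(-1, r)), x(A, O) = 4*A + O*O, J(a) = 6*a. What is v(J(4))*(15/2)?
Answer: 15/1192 ≈ 0.012584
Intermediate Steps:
x(A, O) = O**2 + 4*A (x(A, O) = 4*A + O**2 = O**2 + 4*A)
v(r) = 1/(-4 + r + r**2) (v(r) = 1/(r + (r**2 + 4*(-1))) = 1/(r + (r**2 - 4)) = 1/(r + (-4 + r**2)) = 1/(-4 + r + r**2))
v(J(4))*(15/2) = (15/2)/(-4 + 6*4 + (6*4)**2) = (15*(1/2))/(-4 + 24 + 24**2) = (15/2)/(-4 + 24 + 576) = (15/2)/596 = (1/596)*(15/2) = 15/1192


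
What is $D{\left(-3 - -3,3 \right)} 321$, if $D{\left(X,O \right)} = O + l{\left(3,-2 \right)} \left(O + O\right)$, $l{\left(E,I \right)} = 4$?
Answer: $8667$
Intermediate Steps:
$D{\left(X,O \right)} = 9 O$ ($D{\left(X,O \right)} = O + 4 \left(O + O\right) = O + 4 \cdot 2 O = O + 8 O = 9 O$)
$D{\left(-3 - -3,3 \right)} 321 = 9 \cdot 3 \cdot 321 = 27 \cdot 321 = 8667$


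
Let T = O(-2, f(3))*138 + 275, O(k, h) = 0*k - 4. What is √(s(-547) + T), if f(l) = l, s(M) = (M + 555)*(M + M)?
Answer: I*√9029 ≈ 95.021*I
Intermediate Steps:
s(M) = 2*M*(555 + M) (s(M) = (555 + M)*(2*M) = 2*M*(555 + M))
O(k, h) = -4 (O(k, h) = 0 - 4 = -4)
T = -277 (T = -4*138 + 275 = -552 + 275 = -277)
√(s(-547) + T) = √(2*(-547)*(555 - 547) - 277) = √(2*(-547)*8 - 277) = √(-8752 - 277) = √(-9029) = I*√9029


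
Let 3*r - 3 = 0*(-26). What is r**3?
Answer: 1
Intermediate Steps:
r = 1 (r = 1 + (0*(-26))/3 = 1 + (1/3)*0 = 1 + 0 = 1)
r**3 = 1**3 = 1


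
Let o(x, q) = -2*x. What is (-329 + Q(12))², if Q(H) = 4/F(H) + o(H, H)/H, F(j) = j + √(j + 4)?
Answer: 1750329/16 ≈ 1.0940e+5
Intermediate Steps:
F(j) = j + √(4 + j)
Q(H) = -2 + 4/(H + √(4 + H)) (Q(H) = 4/(H + √(4 + H)) + (-2*H)/H = 4/(H + √(4 + H)) - 2 = -2 + 4/(H + √(4 + H)))
(-329 + Q(12))² = (-329 + 2*(2 - 1*12 - √(4 + 12))/(12 + √(4 + 12)))² = (-329 + 2*(2 - 12 - √16)/(12 + √16))² = (-329 + 2*(2 - 12 - 1*4)/(12 + 4))² = (-329 + 2*(2 - 12 - 4)/16)² = (-329 + 2*(1/16)*(-14))² = (-329 - 7/4)² = (-1323/4)² = 1750329/16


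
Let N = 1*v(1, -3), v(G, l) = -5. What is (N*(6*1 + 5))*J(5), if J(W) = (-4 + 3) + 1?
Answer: 0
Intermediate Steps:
N = -5 (N = 1*(-5) = -5)
J(W) = 0 (J(W) = -1 + 1 = 0)
(N*(6*1 + 5))*J(5) = -5*(6*1 + 5)*0 = -5*(6 + 5)*0 = -5*11*0 = -55*0 = 0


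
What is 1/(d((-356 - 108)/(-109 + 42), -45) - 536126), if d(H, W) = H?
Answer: -67/35919978 ≈ -1.8653e-6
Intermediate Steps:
1/(d((-356 - 108)/(-109 + 42), -45) - 536126) = 1/((-356 - 108)/(-109 + 42) - 536126) = 1/(-464/(-67) - 536126) = 1/(-464*(-1/67) - 536126) = 1/(464/67 - 536126) = 1/(-35919978/67) = -67/35919978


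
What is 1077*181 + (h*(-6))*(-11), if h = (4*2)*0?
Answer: 194937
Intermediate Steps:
h = 0 (h = 8*0 = 0)
1077*181 + (h*(-6))*(-11) = 1077*181 + (0*(-6))*(-11) = 194937 + 0*(-11) = 194937 + 0 = 194937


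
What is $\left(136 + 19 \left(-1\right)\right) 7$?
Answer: $819$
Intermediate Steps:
$\left(136 + 19 \left(-1\right)\right) 7 = \left(136 - 19\right) 7 = 117 \cdot 7 = 819$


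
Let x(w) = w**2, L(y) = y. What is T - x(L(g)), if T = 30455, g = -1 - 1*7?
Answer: 30391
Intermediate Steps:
g = -8 (g = -1 - 7 = -8)
T - x(L(g)) = 30455 - 1*(-8)**2 = 30455 - 1*64 = 30455 - 64 = 30391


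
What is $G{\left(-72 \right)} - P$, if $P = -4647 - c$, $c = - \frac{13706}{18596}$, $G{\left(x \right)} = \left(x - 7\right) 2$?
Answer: $\frac{41731869}{9298} \approx 4488.3$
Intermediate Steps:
$G{\left(x \right)} = -14 + 2 x$ ($G{\left(x \right)} = \left(-7 + x\right) 2 = -14 + 2 x$)
$c = - \frac{6853}{9298}$ ($c = \left(-13706\right) \frac{1}{18596} = - \frac{6853}{9298} \approx -0.73704$)
$P = - \frac{43200953}{9298}$ ($P = -4647 - - \frac{6853}{9298} = -4647 + \frac{6853}{9298} = - \frac{43200953}{9298} \approx -4646.3$)
$G{\left(-72 \right)} - P = \left(-14 + 2 \left(-72\right)\right) - - \frac{43200953}{9298} = \left(-14 - 144\right) + \frac{43200953}{9298} = -158 + \frac{43200953}{9298} = \frac{41731869}{9298}$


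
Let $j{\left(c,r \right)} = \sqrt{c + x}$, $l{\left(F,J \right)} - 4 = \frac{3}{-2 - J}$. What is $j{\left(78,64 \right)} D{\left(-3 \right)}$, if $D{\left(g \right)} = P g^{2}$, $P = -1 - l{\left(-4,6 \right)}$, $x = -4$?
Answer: $- \frac{333 \sqrt{74}}{8} \approx -358.07$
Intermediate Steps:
$l{\left(F,J \right)} = 4 + \frac{3}{-2 - J}$
$P = - \frac{37}{8}$ ($P = -1 - \frac{5 + 4 \cdot 6}{2 + 6} = -1 - \frac{5 + 24}{8} = -1 - \frac{1}{8} \cdot 29 = -1 - \frac{29}{8} = - \frac{37}{8} \approx -4.625$)
$D{\left(g \right)} = - \frac{37 g^{2}}{8}$
$j{\left(c,r \right)} = \sqrt{-4 + c}$ ($j{\left(c,r \right)} = \sqrt{c - 4} = \sqrt{-4 + c}$)
$j{\left(78,64 \right)} D{\left(-3 \right)} = \sqrt{-4 + 78} \left(- \frac{37 \left(-3\right)^{2}}{8}\right) = \sqrt{74} \left(\left(- \frac{37}{8}\right) 9\right) = \sqrt{74} \left(- \frac{333}{8}\right) = - \frac{333 \sqrt{74}}{8}$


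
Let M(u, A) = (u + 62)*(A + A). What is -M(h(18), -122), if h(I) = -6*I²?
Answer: -459208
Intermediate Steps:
M(u, A) = 2*A*(62 + u) (M(u, A) = (62 + u)*(2*A) = 2*A*(62 + u))
-M(h(18), -122) = -2*(-122)*(62 - 6*18²) = -2*(-122)*(62 - 6*324) = -2*(-122)*(62 - 1944) = -2*(-122)*(-1882) = -1*459208 = -459208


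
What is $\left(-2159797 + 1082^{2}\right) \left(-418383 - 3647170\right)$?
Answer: $4021128702369$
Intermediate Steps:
$\left(-2159797 + 1082^{2}\right) \left(-418383 - 3647170\right) = \left(-2159797 + 1170724\right) \left(-4065553\right) = \left(-989073\right) \left(-4065553\right) = 4021128702369$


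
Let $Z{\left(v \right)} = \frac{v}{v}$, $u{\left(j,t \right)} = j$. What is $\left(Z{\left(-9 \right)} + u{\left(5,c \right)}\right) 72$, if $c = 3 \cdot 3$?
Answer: $432$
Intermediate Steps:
$c = 9$
$Z{\left(v \right)} = 1$
$\left(Z{\left(-9 \right)} + u{\left(5,c \right)}\right) 72 = \left(1 + 5\right) 72 = 6 \cdot 72 = 432$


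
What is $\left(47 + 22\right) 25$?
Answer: $1725$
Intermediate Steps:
$\left(47 + 22\right) 25 = 69 \cdot 25 = 1725$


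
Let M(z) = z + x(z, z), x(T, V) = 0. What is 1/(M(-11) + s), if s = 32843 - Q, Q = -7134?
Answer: 1/39966 ≈ 2.5021e-5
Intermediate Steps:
M(z) = z (M(z) = z + 0 = z)
s = 39977 (s = 32843 - 1*(-7134) = 32843 + 7134 = 39977)
1/(M(-11) + s) = 1/(-11 + 39977) = 1/39966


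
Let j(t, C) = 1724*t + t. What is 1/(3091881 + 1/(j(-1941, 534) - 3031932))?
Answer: 6380157/19726686205316 ≈ 3.2343e-7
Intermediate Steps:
j(t, C) = 1725*t
1/(3091881 + 1/(j(-1941, 534) - 3031932)) = 1/(3091881 + 1/(1725*(-1941) - 3031932)) = 1/(3091881 + 1/(-3348225 - 3031932)) = 1/(3091881 + 1/(-6380157)) = 1/(3091881 - 1/6380157) = 1/(19726686205316/6380157) = 6380157/19726686205316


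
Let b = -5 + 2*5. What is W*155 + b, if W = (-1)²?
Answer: 160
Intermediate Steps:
W = 1
b = 5 (b = -5 + 10 = 5)
W*155 + b = 1*155 + 5 = 155 + 5 = 160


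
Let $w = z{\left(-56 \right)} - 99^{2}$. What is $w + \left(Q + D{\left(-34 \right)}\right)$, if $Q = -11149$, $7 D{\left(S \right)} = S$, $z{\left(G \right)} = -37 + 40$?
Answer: $- \frac{146663}{7} \approx -20952.0$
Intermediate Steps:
$z{\left(G \right)} = 3$
$D{\left(S \right)} = \frac{S}{7}$
$w = -9798$ ($w = 3 - 99^{2} = 3 - 9801 = -9798$)
$w + \left(Q + D{\left(-34 \right)}\right) = -9798 + \left(-11149 + \frac{1}{7} \left(-34\right)\right) = -9798 - \frac{78077}{7} = - \frac{146663}{7}$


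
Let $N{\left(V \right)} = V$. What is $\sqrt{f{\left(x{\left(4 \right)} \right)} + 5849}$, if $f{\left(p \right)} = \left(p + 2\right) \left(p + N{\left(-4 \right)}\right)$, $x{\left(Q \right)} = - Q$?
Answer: $\sqrt{5865} \approx 76.583$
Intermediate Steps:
$f{\left(p \right)} = \left(-4 + p\right) \left(2 + p\right)$ ($f{\left(p \right)} = \left(p + 2\right) \left(p - 4\right) = \left(2 + p\right) \left(-4 + p\right) = \left(-4 + p\right) \left(2 + p\right)$)
$\sqrt{f{\left(x{\left(4 \right)} \right)} + 5849} = \sqrt{\left(-8 + \left(\left(-1\right) 4\right)^{2} - 2 \left(\left(-1\right) 4\right)\right) + 5849} = \sqrt{\left(-8 + \left(-4\right)^{2} - -8\right) + 5849} = \sqrt{\left(-8 + 16 + 8\right) + 5849} = \sqrt{16 + 5849} = \sqrt{5865}$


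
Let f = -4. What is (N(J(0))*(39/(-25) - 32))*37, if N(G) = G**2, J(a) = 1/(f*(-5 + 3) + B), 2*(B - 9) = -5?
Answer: -124172/21025 ≈ -5.9059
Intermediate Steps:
B = 13/2 (B = 9 + (1/2)*(-5) = 9 - 5/2 = 13/2 ≈ 6.5000)
J(a) = 2/29 (J(a) = 1/(-4*(-5 + 3) + 13/2) = 1/(-4*(-2) + 13/2) = 1/(8 + 13/2) = 1/(29/2) = 2/29)
(N(J(0))*(39/(-25) - 32))*37 = ((2/29)**2*(39/(-25) - 32))*37 = (4*(39*(-1/25) - 32)/841)*37 = (4*(-39/25 - 32)/841)*37 = ((4/841)*(-839/25))*37 = -3356/21025*37 = -124172/21025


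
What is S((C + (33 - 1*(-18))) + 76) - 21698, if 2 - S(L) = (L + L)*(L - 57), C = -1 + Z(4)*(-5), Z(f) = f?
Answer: -32084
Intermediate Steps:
C = -21 (C = -1 + 4*(-5) = -1 - 20 = -21)
S(L) = 2 - 2*L*(-57 + L) (S(L) = 2 - (L + L)*(L - 57) = 2 - 2*L*(-57 + L))
S((C + (33 - 1*(-18))) + 76) - 21698 = (2 - 2*((-21 + (33 - 1*(-18))) + 76)² + 114*((-21 + (33 - 1*(-18))) + 76)) - 21698 = (2 - 2*((-21 + (33 + 18)) + 76)² + 114*((-21 + (33 + 18)) + 76)) - 21698 = (2 - 2*((-21 + 51) + 76)² + 114*((-21 + 51) + 76)) - 21698 = (2 - 2*(30 + 76)² + 114*(30 + 76)) - 21698 = (2 - 2*106² + 114*106) - 21698 = (2 - 2*11236 + 12084) - 21698 = (2 - 22472 + 12084) - 21698 = -10386 - 21698 = -32084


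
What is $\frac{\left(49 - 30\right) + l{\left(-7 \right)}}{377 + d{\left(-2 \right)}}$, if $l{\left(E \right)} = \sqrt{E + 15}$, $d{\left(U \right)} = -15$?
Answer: $\frac{19}{362} + \frac{\sqrt{2}}{181} \approx 0.0603$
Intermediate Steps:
$l{\left(E \right)} = \sqrt{15 + E}$
$\frac{\left(49 - 30\right) + l{\left(-7 \right)}}{377 + d{\left(-2 \right)}} = \frac{\left(49 - 30\right) + \sqrt{15 - 7}}{377 - 15} = \frac{19 + \sqrt{8}}{362} = \left(19 + 2 \sqrt{2}\right) \frac{1}{362} = \frac{19}{362} + \frac{\sqrt{2}}{181}$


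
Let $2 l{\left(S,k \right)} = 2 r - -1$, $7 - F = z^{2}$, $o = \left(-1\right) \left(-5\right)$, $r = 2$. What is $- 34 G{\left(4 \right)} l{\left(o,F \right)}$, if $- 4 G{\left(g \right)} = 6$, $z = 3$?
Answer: $\frac{255}{2} \approx 127.5$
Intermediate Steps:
$G{\left(g \right)} = - \frac{3}{2}$ ($G{\left(g \right)} = \left(- \frac{1}{4}\right) 6 = - \frac{3}{2}$)
$o = 5$
$F = -2$ ($F = 7 - 3^{2} = 7 - 9 = -2$)
$l{\left(S,k \right)} = \frac{5}{2}$ ($l{\left(S,k \right)} = \frac{2 \cdot 2 - -1}{2} = \frac{4 + 1}{2} = \frac{1}{2} \cdot 5 = \frac{5}{2}$)
$- 34 G{\left(4 \right)} l{\left(o,F \right)} = \left(-34\right) \left(- \frac{3}{2}\right) \frac{5}{2} = 51 \cdot \frac{5}{2} = \frac{255}{2}$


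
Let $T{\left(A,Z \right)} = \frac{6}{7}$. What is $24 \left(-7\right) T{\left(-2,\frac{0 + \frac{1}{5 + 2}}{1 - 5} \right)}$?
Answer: $-144$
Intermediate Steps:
$T{\left(A,Z \right)} = \frac{6}{7}$ ($T{\left(A,Z \right)} = 6 \cdot \frac{1}{7} = \frac{6}{7}$)
$24 \left(-7\right) T{\left(-2,\frac{0 + \frac{1}{5 + 2}}{1 - 5} \right)} = 24 \left(-7\right) \frac{6}{7} = \left(-168\right) \frac{6}{7} = -144$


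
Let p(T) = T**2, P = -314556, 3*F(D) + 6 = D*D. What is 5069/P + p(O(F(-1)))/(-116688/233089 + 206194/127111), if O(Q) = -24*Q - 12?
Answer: 3653246213313027827/5226226033507644 ≈ 699.02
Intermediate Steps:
F(D) = -2 + D**2/3 (F(D) = -2 + (D*D)/3 = -2 + D**2/3)
O(Q) = -12 - 24*Q
5069/P + p(O(F(-1)))/(-116688/233089 + 206194/127111) = 5069/(-314556) + (-12 - 24*(-2 + (1/3)*(-1)**2))**2/(-116688/233089 + 206194/127111) = 5069*(-1/314556) + (-12 - 24*(-2 + (1/3)*1))**2/(-116688*1/233089 + 206194*(1/127111)) = -5069/314556 + (-12 - 24*(-2 + 1/3))**2/(-116688/233089 + 206194/127111) = -5069/314556 + (-12 - 24*(-5/3))**2/(33229224898/29628175879) = -5069/314556 + (-12 + 40)**2*(29628175879/33229224898) = -5069/314556 + 28**2*(29628175879/33229224898) = -5069/314556 + 784*(29628175879/33229224898) = -5069/314556 + 11614244944568/16614612449 = 3653246213313027827/5226226033507644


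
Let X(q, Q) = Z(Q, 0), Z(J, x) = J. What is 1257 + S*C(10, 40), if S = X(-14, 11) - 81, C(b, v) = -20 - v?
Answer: 5457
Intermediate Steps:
X(q, Q) = Q
S = -70 (S = 11 - 81 = -70)
1257 + S*C(10, 40) = 1257 - 70*(-20 - 1*40) = 1257 - 70*(-20 - 40) = 1257 - 70*(-60) = 1257 + 4200 = 5457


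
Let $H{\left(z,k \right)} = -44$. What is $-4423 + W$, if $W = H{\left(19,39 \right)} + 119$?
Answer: $-4348$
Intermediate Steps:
$W = 75$ ($W = -44 + 119 = 75$)
$-4423 + W = -4423 + 75 = -4348$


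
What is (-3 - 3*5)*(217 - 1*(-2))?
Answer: -3942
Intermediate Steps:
(-3 - 3*5)*(217 - 1*(-2)) = (-3 - 15)*(217 + 2) = -18*219 = -3942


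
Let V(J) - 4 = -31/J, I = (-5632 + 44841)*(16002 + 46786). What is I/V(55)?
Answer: 135402008060/189 ≈ 7.1641e+8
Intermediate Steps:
I = 2461854692 (I = 39209*62788 = 2461854692)
V(J) = 4 - 31/J
I/V(55) = 2461854692/(4 - 31/55) = 2461854692/(189/55) = 2461854692*(55/189) = 135402008060/189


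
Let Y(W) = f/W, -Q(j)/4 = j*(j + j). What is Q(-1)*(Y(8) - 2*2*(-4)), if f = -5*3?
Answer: -113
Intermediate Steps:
f = -15 (f = -5*3 = -15)
Q(j) = -8*j**2 (Q(j) = -4*j*(j + j) = -4*j*2*j = -8*j**2)
Y(W) = -15/W
Q(-1)*(Y(8) - 2*2*(-4)) = (-8*(-1)**2)*(-15/8 - 2*2*(-4)) = (-8*1)*(-15*1/8 - 4*(-4)) = -8*(-15/8 + 16) = -8*113/8 = -113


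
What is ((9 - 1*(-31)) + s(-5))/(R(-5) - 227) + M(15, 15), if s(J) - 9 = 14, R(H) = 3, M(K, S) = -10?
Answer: -329/32 ≈ -10.281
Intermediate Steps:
s(J) = 23 (s(J) = 9 + 14 = 23)
((9 - 1*(-31)) + s(-5))/(R(-5) - 227) + M(15, 15) = ((9 - 1*(-31)) + 23)/(3 - 227) - 10 = ((9 + 31) + 23)/(-224) - 10 = (40 + 23)*(-1/224) - 10 = 63*(-1/224) - 10 = -9/32 - 10 = -329/32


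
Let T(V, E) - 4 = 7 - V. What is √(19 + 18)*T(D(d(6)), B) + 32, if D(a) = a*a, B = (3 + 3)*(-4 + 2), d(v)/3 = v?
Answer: 32 - 313*√37 ≈ -1871.9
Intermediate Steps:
d(v) = 3*v
B = -12 (B = 6*(-2) = -12)
D(a) = a²
T(V, E) = 11 - V (T(V, E) = 4 + (7 - V) = 11 - V)
√(19 + 18)*T(D(d(6)), B) + 32 = √(19 + 18)*(11 - (3*6)²) + 32 = √37*(11 - 1*18²) + 32 = √37*(11 - 1*324) + 32 = √37*(11 - 324) + 32 = √37*(-313) + 32 = -313*√37 + 32 = 32 - 313*√37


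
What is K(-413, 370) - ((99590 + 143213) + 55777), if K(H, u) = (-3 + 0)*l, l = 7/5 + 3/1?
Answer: -1492966/5 ≈ -2.9859e+5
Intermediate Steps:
l = 22/5 (l = 7*(1/5) + 3*1 = 7/5 + 3 = 22/5 ≈ 4.4000)
K(H, u) = -66/5 (K(H, u) = (-3 + 0)*(22/5) = -3*22/5 = -66/5)
K(-413, 370) - ((99590 + 143213) + 55777) = -66/5 - ((99590 + 143213) + 55777) = -66/5 - (242803 + 55777) = -66/5 - 1*298580 = -66/5 - 298580 = -1492966/5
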